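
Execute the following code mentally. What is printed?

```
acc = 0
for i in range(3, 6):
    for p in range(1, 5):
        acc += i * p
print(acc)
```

120

i=3,p=1: acc = 0+3 = 3
i=3,p=2: acc = 3+6 = 9
i=3,p=3: acc = 9+9 = 18
i=3,p=4: acc = 18+12 = 30
i=4,p=1: acc = 30+4 = 34
i=4,p=2: acc = 34+8 = 42
i=4,p=3: acc = 42+12 = 54
i=4,p=4: acc = 54+16 = 70
i=5,p=1: acc = 70+5 = 75
i=5,p=2: acc = 75+10 = 85
i=5,p=3: acc = 85+15 = 100
i=5,p=4: acc = 100+20 = 120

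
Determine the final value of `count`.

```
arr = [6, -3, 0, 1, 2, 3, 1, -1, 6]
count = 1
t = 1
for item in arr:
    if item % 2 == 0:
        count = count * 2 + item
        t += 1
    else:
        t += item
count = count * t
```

444

item=6: even, count = 1*2+6 = 8; t=2
item=-3: not even; t=-1
item=0: even, count = 8*2+0 = 16; t=0
item=1: not even; t=1
item=2: even, count = 16*2+2 = 34; t=2
item=3: not even; t=5
item=1: not even; t=6
item=-1: not even; t=5
item=6: even, count = 34*2+6 = 74; t=6
count*t = 74*6 = 444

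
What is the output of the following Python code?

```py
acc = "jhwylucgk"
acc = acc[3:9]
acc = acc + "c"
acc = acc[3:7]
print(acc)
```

cgkc

slice [3:9] → 'ylucgk'
+ 'c' → 'ylucgkc'
slice [3:7] → 'cgkc'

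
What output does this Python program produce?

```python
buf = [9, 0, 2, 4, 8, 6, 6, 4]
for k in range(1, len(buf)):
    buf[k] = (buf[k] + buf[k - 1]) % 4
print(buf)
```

[9, 1, 3, 3, 3, 1, 3, 3]

k=1: buf[1] = (0+9)%4 = 1 → [9, 1, 2, 4, 8, 6, 6, 4]
k=2: buf[2] = (2+1)%4 = 3 → [9, 1, 3, 4, 8, 6, 6, 4]
k=3: buf[3] = (4+3)%4 = 3 → [9, 1, 3, 3, 8, 6, 6, 4]
k=4: buf[4] = (8+3)%4 = 3 → [9, 1, 3, 3, 3, 6, 6, 4]
k=5: buf[5] = (6+3)%4 = 1 → [9, 1, 3, 3, 3, 1, 6, 4]
k=6: buf[6] = (6+1)%4 = 3 → [9, 1, 3, 3, 3, 1, 3, 4]
k=7: buf[7] = (4+3)%4 = 3 → [9, 1, 3, 3, 3, 1, 3, 3]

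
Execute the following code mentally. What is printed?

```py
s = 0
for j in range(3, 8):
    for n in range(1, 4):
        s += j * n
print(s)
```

j=3,n=1: s = 0+3 = 3
j=3,n=2: s = 3+6 = 9
j=3,n=3: s = 9+9 = 18
j=4,n=1: s = 18+4 = 22
j=4,n=2: s = 22+8 = 30
j=4,n=3: s = 30+12 = 42
j=5,n=1: s = 42+5 = 47
j=5,n=2: s = 47+10 = 57
j=5,n=3: s = 57+15 = 72
j=6,n=1: s = 72+6 = 78
j=6,n=2: s = 78+12 = 90
j=6,n=3: s = 90+18 = 108
j=7,n=1: s = 108+7 = 115
j=7,n=2: s = 115+14 = 129
j=7,n=3: s = 129+21 = 150

150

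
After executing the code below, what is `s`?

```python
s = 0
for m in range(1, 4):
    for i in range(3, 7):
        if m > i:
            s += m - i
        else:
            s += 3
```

36

m=1,i=3: not 1>3, s = 0+3 = 3
m=1,i=4: not 1>4, s = 3+3 = 6
m=1,i=5: not 1>5, s = 6+3 = 9
m=1,i=6: not 1>6, s = 9+3 = 12
m=2,i=3: not 2>3, s = 12+3 = 15
m=2,i=4: not 2>4, s = 15+3 = 18
m=2,i=5: not 2>5, s = 18+3 = 21
m=2,i=6: not 2>6, s = 21+3 = 24
m=3,i=3: not 3>3, s = 24+3 = 27
m=3,i=4: not 3>4, s = 27+3 = 30
m=3,i=5: not 3>5, s = 30+3 = 33
m=3,i=6: not 3>6, s = 33+3 = 36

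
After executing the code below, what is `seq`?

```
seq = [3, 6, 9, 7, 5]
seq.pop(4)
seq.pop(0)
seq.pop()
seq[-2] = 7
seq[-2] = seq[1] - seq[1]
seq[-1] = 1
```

pop(4) removes 5 → [3, 6, 9, 7]
pop(0) removes 3 → [6, 9, 7]
pop() removes 7 → [6, 9]
seq[-2] = 7 → [7, 9]
seq[-2] = seq[1]-seq[1] = 9-9 = 0 → [0, 9]
seq[-1] = 1 → [0, 1]

[0, 1]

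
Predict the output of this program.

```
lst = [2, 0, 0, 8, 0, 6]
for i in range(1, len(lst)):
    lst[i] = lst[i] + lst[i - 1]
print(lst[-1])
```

i=1: lst[1] = 0+2 = 2 → [2, 2, 0, 8, 0, 6]
i=2: lst[2] = 0+2 = 2 → [2, 2, 2, 8, 0, 6]
i=3: lst[3] = 8+2 = 10 → [2, 2, 2, 10, 0, 6]
i=4: lst[4] = 0+10 = 10 → [2, 2, 2, 10, 10, 6]
i=5: lst[5] = 6+10 = 16 → [2, 2, 2, 10, 10, 16]

16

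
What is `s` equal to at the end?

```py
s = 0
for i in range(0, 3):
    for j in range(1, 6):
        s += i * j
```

45

i=0,j=1: s = 0+0 = 0
i=0,j=2: s = 0+0 = 0
i=0,j=3: s = 0+0 = 0
i=0,j=4: s = 0+0 = 0
i=0,j=5: s = 0+0 = 0
i=1,j=1: s = 0+1 = 1
i=1,j=2: s = 1+2 = 3
i=1,j=3: s = 3+3 = 6
i=1,j=4: s = 6+4 = 10
i=1,j=5: s = 10+5 = 15
i=2,j=1: s = 15+2 = 17
i=2,j=2: s = 17+4 = 21
i=2,j=3: s = 21+6 = 27
i=2,j=4: s = 27+8 = 35
i=2,j=5: s = 35+10 = 45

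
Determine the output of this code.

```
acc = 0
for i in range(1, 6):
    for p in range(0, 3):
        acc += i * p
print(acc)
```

45

i=1,p=0: acc = 0+0 = 0
i=1,p=1: acc = 0+1 = 1
i=1,p=2: acc = 1+2 = 3
i=2,p=0: acc = 3+0 = 3
i=2,p=1: acc = 3+2 = 5
i=2,p=2: acc = 5+4 = 9
i=3,p=0: acc = 9+0 = 9
i=3,p=1: acc = 9+3 = 12
i=3,p=2: acc = 12+6 = 18
i=4,p=0: acc = 18+0 = 18
i=4,p=1: acc = 18+4 = 22
i=4,p=2: acc = 22+8 = 30
i=5,p=0: acc = 30+0 = 30
i=5,p=1: acc = 30+5 = 35
i=5,p=2: acc = 35+10 = 45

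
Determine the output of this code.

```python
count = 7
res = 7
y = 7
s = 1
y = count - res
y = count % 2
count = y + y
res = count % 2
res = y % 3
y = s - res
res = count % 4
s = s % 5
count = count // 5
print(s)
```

y = 7-7 = 0
y = 7%2 = 1
count = 1+1 = 2
res = 2%2 = 0
res = 1%3 = 1
y = 1-1 = 0
res = 2%4 = 2
s = 1%5 = 1
count = 2//5 = 0

1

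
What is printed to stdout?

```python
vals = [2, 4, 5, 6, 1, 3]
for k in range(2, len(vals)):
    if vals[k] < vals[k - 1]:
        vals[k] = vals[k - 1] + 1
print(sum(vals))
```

k=2: 5>=4, unchanged → [2, 4, 5, 6, 1, 3]
k=3: 6>=5, unchanged → [2, 4, 5, 6, 1, 3]
k=4: 1<6, vals[4] = 6+1 = 7 → [2, 4, 5, 6, 7, 3]
k=5: 3<7, vals[5] = 7+1 = 8 → [2, 4, 5, 6, 7, 8]
sum = 32

32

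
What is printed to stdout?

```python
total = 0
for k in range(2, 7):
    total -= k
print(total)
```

-20

k=2: total = 0-2 = -2
k=3: total = (-2)-3 = -5
k=4: total = (-5)-4 = -9
k=5: total = (-9)-5 = -14
k=6: total = (-14)-6 = -20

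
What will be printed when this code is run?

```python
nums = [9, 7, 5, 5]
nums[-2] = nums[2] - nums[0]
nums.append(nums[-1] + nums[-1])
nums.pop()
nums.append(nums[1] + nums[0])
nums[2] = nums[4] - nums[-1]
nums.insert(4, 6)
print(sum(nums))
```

nums[-2] = nums[2]-nums[0] = 5-9 = -4 → [9, 7, -4, 5]
append nums[-1]+nums[-1] = 5+5 = 10 → [9, 7, -4, 5, 10]
pop() removes 10 → [9, 7, -4, 5]
append nums[1]+nums[0] = 7+9 = 16 → [9, 7, -4, 5, 16]
nums[2] = nums[4]-nums[-1] = 16-16 = 0 → [9, 7, 0, 5, 16]
insert 6 at 4 → [9, 7, 0, 5, 6, 16]
sum = 43

43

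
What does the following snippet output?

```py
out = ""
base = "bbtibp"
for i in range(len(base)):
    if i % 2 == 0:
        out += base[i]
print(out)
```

btb

i=0: add 'b' → 'b'
i=1: skip
i=2: add 't' → 'bt'
i=3: skip
i=4: add 'b' → 'btb'
i=5: skip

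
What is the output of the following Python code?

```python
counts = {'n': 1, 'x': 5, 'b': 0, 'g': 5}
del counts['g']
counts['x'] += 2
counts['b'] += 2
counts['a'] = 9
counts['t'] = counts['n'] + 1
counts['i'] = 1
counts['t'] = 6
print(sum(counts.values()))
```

del 'g' → {'n': 1, 'x': 5, 'b': 0}
counts['x'] = 5+2 = 7 → {'n': 1, 'x': 7, 'b': 0}
counts['b'] = 0+2 = 2 → {'n': 1, 'x': 7, 'b': 2}
counts['a'] = 9 → {'n': 1, 'x': 7, 'b': 2, 'a': 9}
counts['t'] = counts['n']+1 = 2 → {'n': 1, 'x': 7, 'b': 2, 'a': 9, 't': 2}
counts['i'] = 1 → {'n': 1, 'x': 7, 'b': 2, 'a': 9, 't': 2, 'i': 1}
counts['t'] = 6 → {'n': 1, 'x': 7, 'b': 2, 'a': 9, 't': 6, 'i': 1}
sum of values = 26

26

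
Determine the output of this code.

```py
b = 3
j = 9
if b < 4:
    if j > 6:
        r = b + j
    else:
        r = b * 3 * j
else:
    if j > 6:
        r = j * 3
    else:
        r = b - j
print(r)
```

12

b=3, j=9
b < 4 is True; j > 6 is True
→ r = b + j = 12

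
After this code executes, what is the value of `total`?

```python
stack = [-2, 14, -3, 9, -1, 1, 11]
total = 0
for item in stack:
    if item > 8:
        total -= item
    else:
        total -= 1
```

-38

item=-2: not >8, total = 0-1 = -1
item=14: >8, total = (-1)-14 = -15
item=-3: not >8, total = (-15)-1 = -16
item=9: >8, total = (-16)-9 = -25
item=-1: not >8, total = (-25)-1 = -26
item=1: not >8, total = (-26)-1 = -27
item=11: >8, total = (-27)-11 = -38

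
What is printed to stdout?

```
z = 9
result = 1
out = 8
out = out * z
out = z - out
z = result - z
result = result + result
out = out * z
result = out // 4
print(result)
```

out = 8*9 = 72
out = 9-72 = -63
z = 1-9 = -8
result = 1+1 = 2
out = (-63)*(-8) = 504
result = 504//4 = 126

126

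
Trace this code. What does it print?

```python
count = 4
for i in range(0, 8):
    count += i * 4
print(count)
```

i=0: count = 4+0*4 = 4
i=1: count = 4+1*4 = 8
i=2: count = 8+2*4 = 16
i=3: count = 16+3*4 = 28
i=4: count = 28+4*4 = 44
i=5: count = 44+5*4 = 64
i=6: count = 64+6*4 = 88
i=7: count = 88+7*4 = 116

116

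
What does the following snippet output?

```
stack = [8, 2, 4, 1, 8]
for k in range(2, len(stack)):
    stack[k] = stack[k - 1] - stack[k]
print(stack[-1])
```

-11

k=2: stack[2] = 2-4 = -2 → [8, 2, -2, 1, 8]
k=3: stack[3] = (-2)-1 = -3 → [8, 2, -2, -3, 8]
k=4: stack[4] = (-3)-8 = -11 → [8, 2, -2, -3, -11]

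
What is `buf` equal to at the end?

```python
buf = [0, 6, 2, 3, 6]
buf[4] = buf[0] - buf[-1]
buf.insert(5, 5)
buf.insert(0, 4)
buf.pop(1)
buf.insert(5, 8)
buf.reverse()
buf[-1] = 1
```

buf[4] = buf[0]-buf[-1] = 0-6 = -6 → [0, 6, 2, 3, -6]
insert 5 at 5 → [0, 6, 2, 3, -6, 5]
insert 4 at 0 → [4, 0, 6, 2, 3, -6, 5]
pop(1) removes 0 → [4, 6, 2, 3, -6, 5]
insert 8 at 5 → [4, 6, 2, 3, -6, 8, 5]
reverse → [5, 8, -6, 3, 2, 6, 4]
buf[-1] = 1 → [5, 8, -6, 3, 2, 6, 1]

[5, 8, -6, 3, 2, 6, 1]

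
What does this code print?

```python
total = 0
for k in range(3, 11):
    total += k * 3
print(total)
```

k=3: total = 0+3*3 = 9
k=4: total = 9+4*3 = 21
k=5: total = 21+5*3 = 36
k=6: total = 36+6*3 = 54
k=7: total = 54+7*3 = 75
k=8: total = 75+8*3 = 99
k=9: total = 99+9*3 = 126
k=10: total = 126+10*3 = 156

156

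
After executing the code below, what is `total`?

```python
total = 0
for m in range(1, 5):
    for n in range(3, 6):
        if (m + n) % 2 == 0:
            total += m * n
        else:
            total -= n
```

m=1,n=3: even sum, total = 0+3 = 3
m=1,n=4: odd sum, total = 3-4 = -1
m=1,n=5: even sum, total = (-1)+5 = 4
m=2,n=3: odd sum, total = 4-3 = 1
m=2,n=4: even sum, total = 1+8 = 9
m=2,n=5: odd sum, total = 9-5 = 4
m=3,n=3: even sum, total = 4+9 = 13
m=3,n=4: odd sum, total = 13-4 = 9
m=3,n=5: even sum, total = 9+15 = 24
m=4,n=3: odd sum, total = 24-3 = 21
m=4,n=4: even sum, total = 21+16 = 37
m=4,n=5: odd sum, total = 37-5 = 32

32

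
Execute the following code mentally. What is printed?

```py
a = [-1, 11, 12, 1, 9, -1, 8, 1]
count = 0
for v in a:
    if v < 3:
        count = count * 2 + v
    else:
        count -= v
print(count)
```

-241

v=-1: <3, count = 0*2+(-1) = -1
v=11: not <3, count = (-1)-11 = -12
v=12: not <3, count = (-12)-12 = -24
v=1: <3, count = (-24)*2+1 = -47
v=9: not <3, count = (-47)-9 = -56
v=-1: <3, count = (-56)*2+(-1) = -113
v=8: not <3, count = (-113)-8 = -121
v=1: <3, count = (-121)*2+1 = -241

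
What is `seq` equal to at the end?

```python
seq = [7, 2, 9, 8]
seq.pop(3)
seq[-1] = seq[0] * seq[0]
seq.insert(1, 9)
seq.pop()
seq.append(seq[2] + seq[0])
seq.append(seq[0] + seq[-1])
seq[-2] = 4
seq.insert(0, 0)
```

[0, 7, 9, 2, 4, 16]

pop(3) removes 8 → [7, 2, 9]
seq[-1] = seq[0]*seq[0] = 7*7 = 49 → [7, 2, 49]
insert 9 at 1 → [7, 9, 2, 49]
pop() removes 49 → [7, 9, 2]
append seq[2]+seq[0] = 2+7 = 9 → [7, 9, 2, 9]
append seq[0]+seq[-1] = 7+9 = 16 → [7, 9, 2, 9, 16]
seq[-2] = 4 → [7, 9, 2, 4, 16]
insert 0 at 0 → [0, 7, 9, 2, 4, 16]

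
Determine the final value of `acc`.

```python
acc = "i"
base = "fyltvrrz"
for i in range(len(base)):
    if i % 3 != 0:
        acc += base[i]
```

i=0: skip
i=1: add 'y' → 'iy'
i=2: add 'l' → 'iyl'
i=3: skip
i=4: add 'v' → 'iylv'
i=5: add 'r' → 'iylvr'
i=6: skip
i=7: add 'z' → 'iylvrz'

'iylvrz'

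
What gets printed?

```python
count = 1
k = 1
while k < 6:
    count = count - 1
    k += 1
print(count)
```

-4

k=1: count = 1-1 = 0
k=2: count = 0-1 = -1
k=3: count = (-1)-1 = -2
k=4: count = (-2)-1 = -3
k=5: count = (-3)-1 = -4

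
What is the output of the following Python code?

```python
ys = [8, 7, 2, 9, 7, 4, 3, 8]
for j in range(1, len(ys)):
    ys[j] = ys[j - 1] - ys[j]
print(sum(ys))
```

-96

j=1: ys[1] = 8-7 = 1 → [8, 1, 2, 9, 7, 4, 3, 8]
j=2: ys[2] = 1-2 = -1 → [8, 1, -1, 9, 7, 4, 3, 8]
j=3: ys[3] = (-1)-9 = -10 → [8, 1, -1, -10, 7, 4, 3, 8]
j=4: ys[4] = (-10)-7 = -17 → [8, 1, -1, -10, -17, 4, 3, 8]
j=5: ys[5] = (-17)-4 = -21 → [8, 1, -1, -10, -17, -21, 3, 8]
j=6: ys[6] = (-21)-3 = -24 → [8, 1, -1, -10, -17, -21, -24, 8]
j=7: ys[7] = (-24)-8 = -32 → [8, 1, -1, -10, -17, -21, -24, -32]
sum = -96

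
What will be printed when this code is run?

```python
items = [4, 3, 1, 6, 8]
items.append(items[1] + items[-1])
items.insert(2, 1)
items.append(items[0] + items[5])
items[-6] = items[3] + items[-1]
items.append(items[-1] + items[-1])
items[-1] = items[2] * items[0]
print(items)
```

[4, 3, 13, 1, 6, 8, 11, 12, 52]

append items[1]+items[-1] = 3+8 = 11 → [4, 3, 1, 6, 8, 11]
insert 1 at 2 → [4, 3, 1, 1, 6, 8, 11]
append items[0]+items[5] = 4+8 = 12 → [4, 3, 1, 1, 6, 8, 11, 12]
items[-6] = items[3]+items[-1] = 1+12 = 13 → [4, 3, 13, 1, 6, 8, 11, 12]
append items[-1]+items[-1] = 12+12 = 24 → [4, 3, 13, 1, 6, 8, 11, 12, 24]
items[-1] = items[2]*items[0] = 13*4 = 52 → [4, 3, 13, 1, 6, 8, 11, 12, 52]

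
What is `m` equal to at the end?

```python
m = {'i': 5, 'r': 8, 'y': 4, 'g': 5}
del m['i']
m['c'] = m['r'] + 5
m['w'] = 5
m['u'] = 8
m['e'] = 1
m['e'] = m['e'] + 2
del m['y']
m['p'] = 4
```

del 'i' → {'r': 8, 'y': 4, 'g': 5}
m['c'] = m['r']+5 = 13 → {'r': 8, 'y': 4, 'g': 5, 'c': 13}
m['w'] = 5 → {'r': 8, 'y': 4, 'g': 5, 'c': 13, 'w': 5}
m['u'] = 8 → {'r': 8, 'y': 4, 'g': 5, 'c': 13, 'w': 5, 'u': 8}
m['e'] = 1 → {'r': 8, 'y': 4, 'g': 5, 'c': 13, 'w': 5, 'u': 8, 'e': 1}
m['e'] = m['e']+2 = 3 → {'r': 8, 'y': 4, 'g': 5, 'c': 13, 'w': 5, 'u': 8, 'e': 3}
del 'y' → {'r': 8, 'g': 5, 'c': 13, 'w': 5, 'u': 8, 'e': 3}
m['p'] = 4 → {'r': 8, 'g': 5, 'c': 13, 'w': 5, 'u': 8, 'e': 3, 'p': 4}

{'r': 8, 'g': 5, 'c': 13, 'w': 5, 'u': 8, 'e': 3, 'p': 4}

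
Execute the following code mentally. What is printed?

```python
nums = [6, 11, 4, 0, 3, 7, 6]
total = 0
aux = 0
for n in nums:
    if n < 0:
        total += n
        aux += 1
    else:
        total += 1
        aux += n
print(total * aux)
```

259

n=6: not <0, total = 0+1 = 1; aux=6
n=11: not <0, total = 1+1 = 2; aux=17
n=4: not <0, total = 2+1 = 3; aux=21
n=0: not <0, total = 3+1 = 4; aux=21
n=3: not <0, total = 4+1 = 5; aux=24
n=7: not <0, total = 5+1 = 6; aux=31
n=6: not <0, total = 6+1 = 7; aux=37
total*aux = 7*37 = 259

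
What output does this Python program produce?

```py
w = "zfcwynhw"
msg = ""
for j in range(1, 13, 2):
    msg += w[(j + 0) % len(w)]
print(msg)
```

j=1: add w[1]='f' → 'f'
j=3: add w[3]='w' → 'fw'
j=5: add w[5]='n' → 'fwn'
j=7: add w[7]='w' → 'fwnw'
j=9: add w[1]='f' → 'fwnwf'
j=11: add w[3]='w' → 'fwnwfw'

fwnwfw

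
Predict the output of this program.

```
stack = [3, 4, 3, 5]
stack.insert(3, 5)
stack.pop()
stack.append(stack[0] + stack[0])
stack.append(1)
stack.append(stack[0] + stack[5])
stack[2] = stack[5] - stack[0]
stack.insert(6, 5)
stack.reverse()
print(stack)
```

insert 5 at 3 → [3, 4, 3, 5, 5]
pop() removes 5 → [3, 4, 3, 5]
append stack[0]+stack[0] = 3+3 = 6 → [3, 4, 3, 5, 6]
append 1 → [3, 4, 3, 5, 6, 1]
append stack[0]+stack[5] = 3+1 = 4 → [3, 4, 3, 5, 6, 1, 4]
stack[2] = stack[5]-stack[0] = 1-3 = -2 → [3, 4, -2, 5, 6, 1, 4]
insert 5 at 6 → [3, 4, -2, 5, 6, 1, 5, 4]
reverse → [4, 5, 1, 6, 5, -2, 4, 3]

[4, 5, 1, 6, 5, -2, 4, 3]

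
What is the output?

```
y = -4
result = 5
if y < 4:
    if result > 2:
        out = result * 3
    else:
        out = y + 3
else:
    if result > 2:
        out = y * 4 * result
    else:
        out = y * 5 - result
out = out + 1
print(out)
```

16

y=-4, result=5
y < 4 is True; result > 2 is True
→ out = result * 3 = 15
out = 15+1 = 16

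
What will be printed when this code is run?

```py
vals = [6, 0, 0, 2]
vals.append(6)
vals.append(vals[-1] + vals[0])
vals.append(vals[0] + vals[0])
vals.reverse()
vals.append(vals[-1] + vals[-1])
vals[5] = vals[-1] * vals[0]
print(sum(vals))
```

append 6 → [6, 0, 0, 2, 6]
append vals[-1]+vals[0] = 6+6 = 12 → [6, 0, 0, 2, 6, 12]
append vals[0]+vals[0] = 6+6 = 12 → [6, 0, 0, 2, 6, 12, 12]
reverse → [12, 12, 6, 2, 0, 0, 6]
append vals[-1]+vals[-1] = 6+6 = 12 → [12, 12, 6, 2, 0, 0, 6, 12]
vals[5] = vals[-1]*vals[0] = 12*12 = 144 → [12, 12, 6, 2, 0, 144, 6, 12]
sum = 194

194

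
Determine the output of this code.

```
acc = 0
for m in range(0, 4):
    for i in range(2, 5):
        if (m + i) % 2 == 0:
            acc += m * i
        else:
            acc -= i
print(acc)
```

m=0,i=2: even sum, acc = 0+0 = 0
m=0,i=3: odd sum, acc = 0-3 = -3
m=0,i=4: even sum, acc = (-3)+0 = -3
m=1,i=2: odd sum, acc = (-3)-2 = -5
m=1,i=3: even sum, acc = (-5)+3 = -2
m=1,i=4: odd sum, acc = (-2)-4 = -6
m=2,i=2: even sum, acc = (-6)+4 = -2
m=2,i=3: odd sum, acc = (-2)-3 = -5
m=2,i=4: even sum, acc = (-5)+8 = 3
m=3,i=2: odd sum, acc = 3-2 = 1
m=3,i=3: even sum, acc = 1+9 = 10
m=3,i=4: odd sum, acc = 10-4 = 6

6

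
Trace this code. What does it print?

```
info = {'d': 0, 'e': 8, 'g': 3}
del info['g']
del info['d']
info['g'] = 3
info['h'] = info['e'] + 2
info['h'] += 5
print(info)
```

del 'g' → {'d': 0, 'e': 8}
del 'd' → {'e': 8}
info['g'] = 3 → {'e': 8, 'g': 3}
info['h'] = info['e']+2 = 10 → {'e': 8, 'g': 3, 'h': 10}
info['h'] = 10+5 = 15 → {'e': 8, 'g': 3, 'h': 15}

{'e': 8, 'g': 3, 'h': 15}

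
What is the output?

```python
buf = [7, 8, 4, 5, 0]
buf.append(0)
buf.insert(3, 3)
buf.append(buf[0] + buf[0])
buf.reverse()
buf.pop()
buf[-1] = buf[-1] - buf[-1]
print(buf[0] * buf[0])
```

196

append 0 → [7, 8, 4, 5, 0, 0]
insert 3 at 3 → [7, 8, 4, 3, 5, 0, 0]
append buf[0]+buf[0] = 7+7 = 14 → [7, 8, 4, 3, 5, 0, 0, 14]
reverse → [14, 0, 0, 5, 3, 4, 8, 7]
pop() removes 7 → [14, 0, 0, 5, 3, 4, 8]
buf[-1] = buf[-1]-buf[-1] = 8-8 = 0 → [14, 0, 0, 5, 3, 4, 0]
buf[0]*buf[0] = 14*14 = 196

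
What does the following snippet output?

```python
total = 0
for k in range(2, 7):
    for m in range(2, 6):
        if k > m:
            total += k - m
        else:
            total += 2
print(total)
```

40

k=2,m=2: not 2>2, total = 0+2 = 2
k=2,m=3: not 2>3, total = 2+2 = 4
k=2,m=4: not 2>4, total = 4+2 = 6
k=2,m=5: not 2>5, total = 6+2 = 8
k=3,m=2: 3>2, total = 8+1 = 9
k=3,m=3: not 3>3, total = 9+2 = 11
k=3,m=4: not 3>4, total = 11+2 = 13
k=3,m=5: not 3>5, total = 13+2 = 15
k=4,m=2: 4>2, total = 15+2 = 17
k=4,m=3: 4>3, total = 17+1 = 18
k=4,m=4: not 4>4, total = 18+2 = 20
k=4,m=5: not 4>5, total = 20+2 = 22
k=5,m=2: 5>2, total = 22+3 = 25
k=5,m=3: 5>3, total = 25+2 = 27
k=5,m=4: 5>4, total = 27+1 = 28
k=5,m=5: not 5>5, total = 28+2 = 30
k=6,m=2: 6>2, total = 30+4 = 34
k=6,m=3: 6>3, total = 34+3 = 37
k=6,m=4: 6>4, total = 37+2 = 39
k=6,m=5: 6>5, total = 39+1 = 40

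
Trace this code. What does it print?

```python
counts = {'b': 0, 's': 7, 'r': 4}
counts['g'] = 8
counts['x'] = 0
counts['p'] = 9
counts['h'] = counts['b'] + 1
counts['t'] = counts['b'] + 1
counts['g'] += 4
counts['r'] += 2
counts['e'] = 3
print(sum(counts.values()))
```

counts['g'] = 8 → {'b': 0, 's': 7, 'r': 4, 'g': 8}
counts['x'] = 0 → {'b': 0, 's': 7, 'r': 4, 'g': 8, 'x': 0}
counts['p'] = 9 → {'b': 0, 's': 7, 'r': 4, 'g': 8, 'x': 0, 'p': 9}
counts['h'] = counts['b']+1 = 1 → {'b': 0, 's': 7, 'r': 4, 'g': 8, 'x': 0, 'p': 9, 'h': 1}
counts['t'] = counts['b']+1 = 1 → {'b': 0, 's': 7, 'r': 4, 'g': 8, 'x': 0, 'p': 9, 'h': 1, 't': 1}
counts['g'] = 8+4 = 12 → {'b': 0, 's': 7, 'r': 4, 'g': 12, 'x': 0, 'p': 9, 'h': 1, 't': 1}
counts['r'] = 4+2 = 6 → {'b': 0, 's': 7, 'r': 6, 'g': 12, 'x': 0, 'p': 9, 'h': 1, 't': 1}
counts['e'] = 3 → {'b': 0, 's': 7, 'r': 6, 'g': 12, 'x': 0, 'p': 9, 'h': 1, 't': 1, 'e': 3}
sum of values = 39

39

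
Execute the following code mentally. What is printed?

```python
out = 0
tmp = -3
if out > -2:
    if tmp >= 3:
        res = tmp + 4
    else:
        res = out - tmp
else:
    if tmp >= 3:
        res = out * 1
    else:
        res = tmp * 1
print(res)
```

out=0, tmp=-3
out > -2 is True; tmp >= 3 is False
→ res = out - tmp = 3

3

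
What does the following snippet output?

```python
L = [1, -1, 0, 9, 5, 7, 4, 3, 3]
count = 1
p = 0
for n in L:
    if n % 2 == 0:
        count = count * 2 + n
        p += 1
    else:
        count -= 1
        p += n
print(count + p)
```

21

n=1: not even, count = 1-1 = 0; p=1
n=-1: not even, count = 0-1 = -1; p=0
n=0: even, count = (-1)*2+0 = -2; p=1
n=9: not even, count = (-2)-1 = -3; p=10
n=5: not even, count = (-3)-1 = -4; p=15
n=7: not even, count = (-4)-1 = -5; p=22
n=4: even, count = (-5)*2+4 = -6; p=23
n=3: not even, count = (-6)-1 = -7; p=26
n=3: not even, count = (-7)-1 = -8; p=29
count+p = (-8)+29 = 21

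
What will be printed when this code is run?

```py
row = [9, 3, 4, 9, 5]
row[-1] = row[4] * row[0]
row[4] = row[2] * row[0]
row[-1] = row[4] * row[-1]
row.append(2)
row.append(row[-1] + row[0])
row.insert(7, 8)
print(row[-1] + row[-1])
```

row[-1] = row[4]*row[0] = 5*9 = 45 → [9, 3, 4, 9, 45]
row[4] = row[2]*row[0] = 4*9 = 36 → [9, 3, 4, 9, 36]
row[-1] = row[4]*row[-1] = 36*36 = 1296 → [9, 3, 4, 9, 1296]
append 2 → [9, 3, 4, 9, 1296, 2]
append row[-1]+row[0] = 2+9 = 11 → [9, 3, 4, 9, 1296, 2, 11]
insert 8 at 7 → [9, 3, 4, 9, 1296, 2, 11, 8]
row[-1]+row[-1] = 8+8 = 16

16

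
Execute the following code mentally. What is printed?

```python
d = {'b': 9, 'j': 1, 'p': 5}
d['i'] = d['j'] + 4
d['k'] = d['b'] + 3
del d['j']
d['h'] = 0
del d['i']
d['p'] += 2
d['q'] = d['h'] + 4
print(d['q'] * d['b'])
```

d['i'] = d['j']+4 = 5 → {'b': 9, 'j': 1, 'p': 5, 'i': 5}
d['k'] = d['b']+3 = 12 → {'b': 9, 'j': 1, 'p': 5, 'i': 5, 'k': 12}
del 'j' → {'b': 9, 'p': 5, 'i': 5, 'k': 12}
d['h'] = 0 → {'b': 9, 'p': 5, 'i': 5, 'k': 12, 'h': 0}
del 'i' → {'b': 9, 'p': 5, 'k': 12, 'h': 0}
d['p'] = 5+2 = 7 → {'b': 9, 'p': 7, 'k': 12, 'h': 0}
d['q'] = d['h']+4 = 4 → {'b': 9, 'p': 7, 'k': 12, 'h': 0, 'q': 4}
d['q']*d['b'] = 4*9 = 36

36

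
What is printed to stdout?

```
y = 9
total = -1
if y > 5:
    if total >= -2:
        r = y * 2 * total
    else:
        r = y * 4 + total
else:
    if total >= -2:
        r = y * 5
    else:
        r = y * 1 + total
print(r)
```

-18

y=9, total=-1
y > 5 is True; total >= -2 is True
→ r = y * 2 * total = -18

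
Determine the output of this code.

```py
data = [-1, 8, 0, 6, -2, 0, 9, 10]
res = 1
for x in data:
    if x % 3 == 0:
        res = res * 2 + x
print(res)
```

49

x=-1: not %3==0
x=8: not %3==0
x=0: %3==0, res = 1*2+0 = 2
x=6: %3==0, res = 2*2+6 = 10
x=-2: not %3==0
x=0: %3==0, res = 10*2+0 = 20
x=9: %3==0, res = 20*2+9 = 49
x=10: not %3==0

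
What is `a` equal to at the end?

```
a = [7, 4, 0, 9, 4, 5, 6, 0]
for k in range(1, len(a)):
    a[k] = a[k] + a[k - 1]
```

k=1: a[1] = 4+7 = 11 → [7, 11, 0, 9, 4, 5, 6, 0]
k=2: a[2] = 0+11 = 11 → [7, 11, 11, 9, 4, 5, 6, 0]
k=3: a[3] = 9+11 = 20 → [7, 11, 11, 20, 4, 5, 6, 0]
k=4: a[4] = 4+20 = 24 → [7, 11, 11, 20, 24, 5, 6, 0]
k=5: a[5] = 5+24 = 29 → [7, 11, 11, 20, 24, 29, 6, 0]
k=6: a[6] = 6+29 = 35 → [7, 11, 11, 20, 24, 29, 35, 0]
k=7: a[7] = 0+35 = 35 → [7, 11, 11, 20, 24, 29, 35, 35]

[7, 11, 11, 20, 24, 29, 35, 35]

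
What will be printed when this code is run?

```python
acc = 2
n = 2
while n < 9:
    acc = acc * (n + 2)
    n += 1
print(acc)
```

1209600

n=2: acc = 2*4 = 8
n=3: acc = 8*5 = 40
n=4: acc = 40*6 = 240
n=5: acc = 240*7 = 1680
n=6: acc = 1680*8 = 13440
n=7: acc = 13440*9 = 120960
n=8: acc = 120960*10 = 1209600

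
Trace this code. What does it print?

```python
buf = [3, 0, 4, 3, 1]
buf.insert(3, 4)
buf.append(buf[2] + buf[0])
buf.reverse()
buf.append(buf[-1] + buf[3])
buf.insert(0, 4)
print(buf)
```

insert 4 at 3 → [3, 0, 4, 4, 3, 1]
append buf[2]+buf[0] = 4+3 = 7 → [3, 0, 4, 4, 3, 1, 7]
reverse → [7, 1, 3, 4, 4, 0, 3]
append buf[-1]+buf[3] = 3+4 = 7 → [7, 1, 3, 4, 4, 0, 3, 7]
insert 4 at 0 → [4, 7, 1, 3, 4, 4, 0, 3, 7]

[4, 7, 1, 3, 4, 4, 0, 3, 7]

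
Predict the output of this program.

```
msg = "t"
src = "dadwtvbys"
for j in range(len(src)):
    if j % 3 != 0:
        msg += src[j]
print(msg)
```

j=0: skip
j=1: add 'a' → 'ta'
j=2: add 'd' → 'tad'
j=3: skip
j=4: add 't' → 'tadt'
j=5: add 'v' → 'tadtv'
j=6: skip
j=7: add 'y' → 'tadtvy'
j=8: add 's' → 'tadtvys'

tadtvys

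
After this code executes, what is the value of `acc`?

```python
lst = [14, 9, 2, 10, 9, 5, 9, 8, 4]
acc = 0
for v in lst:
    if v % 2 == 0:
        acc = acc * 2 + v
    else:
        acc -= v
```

64

v=14: even, acc = 0*2+14 = 14
v=9: not even, acc = 14-9 = 5
v=2: even, acc = 5*2+2 = 12
v=10: even, acc = 12*2+10 = 34
v=9: not even, acc = 34-9 = 25
v=5: not even, acc = 25-5 = 20
v=9: not even, acc = 20-9 = 11
v=8: even, acc = 11*2+8 = 30
v=4: even, acc = 30*2+4 = 64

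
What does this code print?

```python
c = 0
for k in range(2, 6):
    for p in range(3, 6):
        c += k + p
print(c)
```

k=2,p=3: c = 0+5 = 5
k=2,p=4: c = 5+6 = 11
k=2,p=5: c = 11+7 = 18
k=3,p=3: c = 18+6 = 24
k=3,p=4: c = 24+7 = 31
k=3,p=5: c = 31+8 = 39
k=4,p=3: c = 39+7 = 46
k=4,p=4: c = 46+8 = 54
k=4,p=5: c = 54+9 = 63
k=5,p=3: c = 63+8 = 71
k=5,p=4: c = 71+9 = 80
k=5,p=5: c = 80+10 = 90

90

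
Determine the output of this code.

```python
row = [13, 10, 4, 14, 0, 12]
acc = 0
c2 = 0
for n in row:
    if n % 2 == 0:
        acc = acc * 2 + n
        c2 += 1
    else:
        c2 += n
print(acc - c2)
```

n=13: not even; c2=13
n=10: even, acc = 0*2+10 = 10; c2=14
n=4: even, acc = 10*2+4 = 24; c2=15
n=14: even, acc = 24*2+14 = 62; c2=16
n=0: even, acc = 62*2+0 = 124; c2=17
n=12: even, acc = 124*2+12 = 260; c2=18
acc-c2 = 260-18 = 242

242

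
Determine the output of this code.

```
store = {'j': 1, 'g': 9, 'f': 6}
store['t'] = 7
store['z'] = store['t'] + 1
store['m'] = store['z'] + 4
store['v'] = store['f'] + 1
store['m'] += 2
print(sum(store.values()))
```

52

store['t'] = 7 → {'j': 1, 'g': 9, 'f': 6, 't': 7}
store['z'] = store['t']+1 = 8 → {'j': 1, 'g': 9, 'f': 6, 't': 7, 'z': 8}
store['m'] = store['z']+4 = 12 → {'j': 1, 'g': 9, 'f': 6, 't': 7, 'z': 8, 'm': 12}
store['v'] = store['f']+1 = 7 → {'j': 1, 'g': 9, 'f': 6, 't': 7, 'z': 8, 'm': 12, 'v': 7}
store['m'] = 12+2 = 14 → {'j': 1, 'g': 9, 'f': 6, 't': 7, 'z': 8, 'm': 14, 'v': 7}
sum of values = 52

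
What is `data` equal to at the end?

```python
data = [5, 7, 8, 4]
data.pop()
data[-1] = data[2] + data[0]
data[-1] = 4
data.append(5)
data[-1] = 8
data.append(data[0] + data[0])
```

[5, 7, 4, 8, 10]

pop() removes 4 → [5, 7, 8]
data[-1] = data[2]+data[0] = 8+5 = 13 → [5, 7, 13]
data[-1] = 4 → [5, 7, 4]
append 5 → [5, 7, 4, 5]
data[-1] = 8 → [5, 7, 4, 8]
append data[0]+data[0] = 5+5 = 10 → [5, 7, 4, 8, 10]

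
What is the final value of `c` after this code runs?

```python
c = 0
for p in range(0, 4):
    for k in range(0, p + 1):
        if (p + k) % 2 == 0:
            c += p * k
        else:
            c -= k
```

p=0,k=0: even sum, c = 0+0 = 0
p=1,k=0: odd sum, c = 0-0 = 0
p=1,k=1: even sum, c = 0+1 = 1
p=2,k=0: even sum, c = 1+0 = 1
p=2,k=1: odd sum, c = 1-1 = 0
p=2,k=2: even sum, c = 0+4 = 4
p=3,k=0: odd sum, c = 4-0 = 4
p=3,k=1: even sum, c = 4+3 = 7
p=3,k=2: odd sum, c = 7-2 = 5
p=3,k=3: even sum, c = 5+9 = 14

14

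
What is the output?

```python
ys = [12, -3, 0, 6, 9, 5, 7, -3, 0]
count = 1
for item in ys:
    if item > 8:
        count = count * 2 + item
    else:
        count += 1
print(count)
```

item=12: >8, count = 1*2+12 = 14
item=-3: not >8, count = 14+1 = 15
item=0: not >8, count = 15+1 = 16
item=6: not >8, count = 16+1 = 17
item=9: >8, count = 17*2+9 = 43
item=5: not >8, count = 43+1 = 44
item=7: not >8, count = 44+1 = 45
item=-3: not >8, count = 45+1 = 46
item=0: not >8, count = 46+1 = 47

47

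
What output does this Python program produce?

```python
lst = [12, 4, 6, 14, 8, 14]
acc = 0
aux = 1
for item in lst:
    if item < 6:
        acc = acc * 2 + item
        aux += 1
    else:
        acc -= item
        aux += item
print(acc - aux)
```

item=12: not <6, acc = 0-12 = -12; aux=13
item=4: <6, acc = (-12)*2+4 = -20; aux=14
item=6: not <6, acc = (-20)-6 = -26; aux=20
item=14: not <6, acc = (-26)-14 = -40; aux=34
item=8: not <6, acc = (-40)-8 = -48; aux=42
item=14: not <6, acc = (-48)-14 = -62; aux=56
acc-aux = (-62)-56 = -118

-118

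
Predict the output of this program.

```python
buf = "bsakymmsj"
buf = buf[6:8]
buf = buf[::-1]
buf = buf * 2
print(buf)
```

slice [6:8] → 'ms'
reverse → 'sm'
repeat ×2 → 'smsm'

smsm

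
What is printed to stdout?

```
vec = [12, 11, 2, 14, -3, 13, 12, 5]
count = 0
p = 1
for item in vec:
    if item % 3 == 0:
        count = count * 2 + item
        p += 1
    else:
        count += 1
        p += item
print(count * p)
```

item=12: %3==0, count = 0*2+12 = 12; p=2
item=11: not %3==0, count = 12+1 = 13; p=13
item=2: not %3==0, count = 13+1 = 14; p=15
item=14: not %3==0, count = 14+1 = 15; p=29
item=-3: %3==0, count = 15*2+(-3) = 27; p=30
item=13: not %3==0, count = 27+1 = 28; p=43
item=12: %3==0, count = 28*2+12 = 68; p=44
item=5: not %3==0, count = 68+1 = 69; p=49
count*p = 69*49 = 3381

3381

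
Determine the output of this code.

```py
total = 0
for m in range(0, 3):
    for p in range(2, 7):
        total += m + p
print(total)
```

m=0,p=2: total = 0+2 = 2
m=0,p=3: total = 2+3 = 5
m=0,p=4: total = 5+4 = 9
m=0,p=5: total = 9+5 = 14
m=0,p=6: total = 14+6 = 20
m=1,p=2: total = 20+3 = 23
m=1,p=3: total = 23+4 = 27
m=1,p=4: total = 27+5 = 32
m=1,p=5: total = 32+6 = 38
m=1,p=6: total = 38+7 = 45
m=2,p=2: total = 45+4 = 49
m=2,p=3: total = 49+5 = 54
m=2,p=4: total = 54+6 = 60
m=2,p=5: total = 60+7 = 67
m=2,p=6: total = 67+8 = 75

75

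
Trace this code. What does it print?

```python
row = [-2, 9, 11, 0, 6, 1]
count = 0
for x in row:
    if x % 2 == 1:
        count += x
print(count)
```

x=-2: not odd
x=9: odd, count = 0+9 = 9
x=11: odd, count = 9+11 = 20
x=0: not odd
x=6: not odd
x=1: odd, count = 20+1 = 21

21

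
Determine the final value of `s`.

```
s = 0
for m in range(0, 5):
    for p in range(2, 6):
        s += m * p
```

140

m=0,p=2: s = 0+0 = 0
m=0,p=3: s = 0+0 = 0
m=0,p=4: s = 0+0 = 0
m=0,p=5: s = 0+0 = 0
m=1,p=2: s = 0+2 = 2
m=1,p=3: s = 2+3 = 5
m=1,p=4: s = 5+4 = 9
m=1,p=5: s = 9+5 = 14
m=2,p=2: s = 14+4 = 18
m=2,p=3: s = 18+6 = 24
m=2,p=4: s = 24+8 = 32
m=2,p=5: s = 32+10 = 42
m=3,p=2: s = 42+6 = 48
m=3,p=3: s = 48+9 = 57
m=3,p=4: s = 57+12 = 69
m=3,p=5: s = 69+15 = 84
m=4,p=2: s = 84+8 = 92
m=4,p=3: s = 92+12 = 104
m=4,p=4: s = 104+16 = 120
m=4,p=5: s = 120+20 = 140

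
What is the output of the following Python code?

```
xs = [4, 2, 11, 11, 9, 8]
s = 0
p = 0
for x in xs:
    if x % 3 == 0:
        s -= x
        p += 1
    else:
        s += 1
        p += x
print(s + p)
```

33

x=4: not %3==0, s = 0+1 = 1; p=4
x=2: not %3==0, s = 1+1 = 2; p=6
x=11: not %3==0, s = 2+1 = 3; p=17
x=11: not %3==0, s = 3+1 = 4; p=28
x=9: %3==0, s = 4-9 = -5; p=29
x=8: not %3==0, s = (-5)+1 = -4; p=37
s+p = (-4)+37 = 33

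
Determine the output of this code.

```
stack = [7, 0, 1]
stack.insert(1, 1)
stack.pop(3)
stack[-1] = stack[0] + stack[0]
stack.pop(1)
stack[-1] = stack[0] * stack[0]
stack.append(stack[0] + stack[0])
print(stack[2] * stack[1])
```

686

insert 1 at 1 → [7, 1, 0, 1]
pop(3) removes 1 → [7, 1, 0]
stack[-1] = stack[0]+stack[0] = 7+7 = 14 → [7, 1, 14]
pop(1) removes 1 → [7, 14]
stack[-1] = stack[0]*stack[0] = 7*7 = 49 → [7, 49]
append stack[0]+stack[0] = 7+7 = 14 → [7, 49, 14]
stack[2]*stack[1] = 14*49 = 686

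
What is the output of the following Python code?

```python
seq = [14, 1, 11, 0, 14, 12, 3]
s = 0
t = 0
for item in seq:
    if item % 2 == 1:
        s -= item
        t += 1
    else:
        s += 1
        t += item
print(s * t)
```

item=14: not odd, s = 0+1 = 1; t=14
item=1: odd, s = 1-1 = 0; t=15
item=11: odd, s = 0-11 = -11; t=16
item=0: not odd, s = (-11)+1 = -10; t=16
item=14: not odd, s = (-10)+1 = -9; t=30
item=12: not odd, s = (-9)+1 = -8; t=42
item=3: odd, s = (-8)-3 = -11; t=43
s*t = (-11)*43 = -473

-473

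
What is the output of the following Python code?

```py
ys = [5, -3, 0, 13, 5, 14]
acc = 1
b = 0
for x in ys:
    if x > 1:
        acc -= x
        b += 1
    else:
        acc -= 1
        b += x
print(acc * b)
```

-38

x=5: >1, acc = 1-5 = -4; b=1
x=-3: not >1, acc = (-4)-1 = -5; b=-2
x=0: not >1, acc = (-5)-1 = -6; b=-2
x=13: >1, acc = (-6)-13 = -19; b=-1
x=5: >1, acc = (-19)-5 = -24; b=0
x=14: >1, acc = (-24)-14 = -38; b=1
acc*b = (-38)*1 = -38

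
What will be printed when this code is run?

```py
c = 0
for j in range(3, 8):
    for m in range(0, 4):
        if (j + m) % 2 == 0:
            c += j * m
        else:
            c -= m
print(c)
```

66

j=3,m=0: odd sum, c = 0-0 = 0
j=3,m=1: even sum, c = 0+3 = 3
j=3,m=2: odd sum, c = 3-2 = 1
j=3,m=3: even sum, c = 1+9 = 10
j=4,m=0: even sum, c = 10+0 = 10
j=4,m=1: odd sum, c = 10-1 = 9
j=4,m=2: even sum, c = 9+8 = 17
j=4,m=3: odd sum, c = 17-3 = 14
j=5,m=0: odd sum, c = 14-0 = 14
j=5,m=1: even sum, c = 14+5 = 19
j=5,m=2: odd sum, c = 19-2 = 17
j=5,m=3: even sum, c = 17+15 = 32
j=6,m=0: even sum, c = 32+0 = 32
j=6,m=1: odd sum, c = 32-1 = 31
j=6,m=2: even sum, c = 31+12 = 43
j=6,m=3: odd sum, c = 43-3 = 40
j=7,m=0: odd sum, c = 40-0 = 40
j=7,m=1: even sum, c = 40+7 = 47
j=7,m=2: odd sum, c = 47-2 = 45
j=7,m=3: even sum, c = 45+21 = 66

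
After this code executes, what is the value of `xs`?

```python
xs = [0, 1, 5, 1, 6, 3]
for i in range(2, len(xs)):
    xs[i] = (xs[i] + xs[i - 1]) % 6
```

i=2: xs[2] = (5+1)%6 = 0 → [0, 1, 0, 1, 6, 3]
i=3: xs[3] = (1+0)%6 = 1 → [0, 1, 0, 1, 6, 3]
i=4: xs[4] = (6+1)%6 = 1 → [0, 1, 0, 1, 1, 3]
i=5: xs[5] = (3+1)%6 = 4 → [0, 1, 0, 1, 1, 4]

[0, 1, 0, 1, 1, 4]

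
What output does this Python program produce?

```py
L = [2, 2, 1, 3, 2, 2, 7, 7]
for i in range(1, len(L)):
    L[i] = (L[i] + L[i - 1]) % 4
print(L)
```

[2, 0, 1, 0, 2, 0, 3, 2]

i=1: L[1] = (2+2)%4 = 0 → [2, 0, 1, 3, 2, 2, 7, 7]
i=2: L[2] = (1+0)%4 = 1 → [2, 0, 1, 3, 2, 2, 7, 7]
i=3: L[3] = (3+1)%4 = 0 → [2, 0, 1, 0, 2, 2, 7, 7]
i=4: L[4] = (2+0)%4 = 2 → [2, 0, 1, 0, 2, 2, 7, 7]
i=5: L[5] = (2+2)%4 = 0 → [2, 0, 1, 0, 2, 0, 7, 7]
i=6: L[6] = (7+0)%4 = 3 → [2, 0, 1, 0, 2, 0, 3, 7]
i=7: L[7] = (7+3)%4 = 2 → [2, 0, 1, 0, 2, 0, 3, 2]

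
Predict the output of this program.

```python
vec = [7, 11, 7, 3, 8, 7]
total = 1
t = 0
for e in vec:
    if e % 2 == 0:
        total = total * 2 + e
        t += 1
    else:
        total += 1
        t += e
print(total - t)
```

e=7: not even, total = 1+1 = 2; t=7
e=11: not even, total = 2+1 = 3; t=18
e=7: not even, total = 3+1 = 4; t=25
e=3: not even, total = 4+1 = 5; t=28
e=8: even, total = 5*2+8 = 18; t=29
e=7: not even, total = 18+1 = 19; t=36
total-t = 19-36 = -17

-17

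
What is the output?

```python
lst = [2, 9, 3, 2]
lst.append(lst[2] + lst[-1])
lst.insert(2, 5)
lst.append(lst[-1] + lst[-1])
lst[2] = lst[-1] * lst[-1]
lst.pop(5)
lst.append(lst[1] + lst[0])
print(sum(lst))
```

137

append lst[2]+lst[-1] = 3+2 = 5 → [2, 9, 3, 2, 5]
insert 5 at 2 → [2, 9, 5, 3, 2, 5]
append lst[-1]+lst[-1] = 5+5 = 10 → [2, 9, 5, 3, 2, 5, 10]
lst[2] = lst[-1]*lst[-1] = 10*10 = 100 → [2, 9, 100, 3, 2, 5, 10]
pop(5) removes 5 → [2, 9, 100, 3, 2, 10]
append lst[1]+lst[0] = 9+2 = 11 → [2, 9, 100, 3, 2, 10, 11]
sum = 137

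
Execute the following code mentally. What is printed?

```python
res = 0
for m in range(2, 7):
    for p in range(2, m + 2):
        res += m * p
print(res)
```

m=2,p=2: res = 0+4 = 4
m=2,p=3: res = 4+6 = 10
m=3,p=2: res = 10+6 = 16
m=3,p=3: res = 16+9 = 25
m=3,p=4: res = 25+12 = 37
m=4,p=2: res = 37+8 = 45
m=4,p=3: res = 45+12 = 57
m=4,p=4: res = 57+16 = 73
m=4,p=5: res = 73+20 = 93
m=5,p=2: res = 93+10 = 103
m=5,p=3: res = 103+15 = 118
m=5,p=4: res = 118+20 = 138
m=5,p=5: res = 138+25 = 163
m=5,p=6: res = 163+30 = 193
m=6,p=2: res = 193+12 = 205
m=6,p=3: res = 205+18 = 223
m=6,p=4: res = 223+24 = 247
m=6,p=5: res = 247+30 = 277
m=6,p=6: res = 277+36 = 313
m=6,p=7: res = 313+42 = 355

355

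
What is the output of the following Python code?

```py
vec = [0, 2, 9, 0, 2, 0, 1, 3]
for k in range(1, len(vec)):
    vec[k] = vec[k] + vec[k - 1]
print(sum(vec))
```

k=1: vec[1] = 2+0 = 2 → [0, 2, 9, 0, 2, 0, 1, 3]
k=2: vec[2] = 9+2 = 11 → [0, 2, 11, 0, 2, 0, 1, 3]
k=3: vec[3] = 0+11 = 11 → [0, 2, 11, 11, 2, 0, 1, 3]
k=4: vec[4] = 2+11 = 13 → [0, 2, 11, 11, 13, 0, 1, 3]
k=5: vec[5] = 0+13 = 13 → [0, 2, 11, 11, 13, 13, 1, 3]
k=6: vec[6] = 1+13 = 14 → [0, 2, 11, 11, 13, 13, 14, 3]
k=7: vec[7] = 3+14 = 17 → [0, 2, 11, 11, 13, 13, 14, 17]
sum = 81

81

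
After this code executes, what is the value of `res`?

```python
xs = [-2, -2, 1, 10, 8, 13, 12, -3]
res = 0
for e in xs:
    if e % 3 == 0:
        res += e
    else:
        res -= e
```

e=-2: not %3==0, res = 0-(-2) = 2
e=-2: not %3==0, res = 2-(-2) = 4
e=1: not %3==0, res = 4-1 = 3
e=10: not %3==0, res = 3-10 = -7
e=8: not %3==0, res = (-7)-8 = -15
e=13: not %3==0, res = (-15)-13 = -28
e=12: %3==0, res = (-28)+12 = -16
e=-3: %3==0, res = (-16)+(-3) = -19

-19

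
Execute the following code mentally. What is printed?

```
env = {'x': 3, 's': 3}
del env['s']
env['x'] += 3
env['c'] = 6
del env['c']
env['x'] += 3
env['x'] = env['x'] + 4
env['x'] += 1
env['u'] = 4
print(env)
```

del 's' → {'x': 3}
env['x'] = 3+3 = 6 → {'x': 6}
env['c'] = 6 → {'x': 6, 'c': 6}
del 'c' → {'x': 6}
env['x'] = 6+3 = 9 → {'x': 9}
env['x'] = env['x']+4 = 13 → {'x': 13}
env['x'] = 13+1 = 14 → {'x': 14}
env['u'] = 4 → {'x': 14, 'u': 4}

{'x': 14, 'u': 4}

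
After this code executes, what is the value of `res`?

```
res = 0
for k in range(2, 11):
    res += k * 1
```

54

k=2: res = 0+2*1 = 2
k=3: res = 2+3*1 = 5
k=4: res = 5+4*1 = 9
k=5: res = 9+5*1 = 14
k=6: res = 14+6*1 = 20
k=7: res = 20+7*1 = 27
k=8: res = 27+8*1 = 35
k=9: res = 35+9*1 = 44
k=10: res = 44+10*1 = 54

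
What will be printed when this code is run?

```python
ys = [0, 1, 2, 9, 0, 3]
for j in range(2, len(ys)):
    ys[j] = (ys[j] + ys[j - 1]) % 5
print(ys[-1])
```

j=2: ys[2] = (2+1)%5 = 3 → [0, 1, 3, 9, 0, 3]
j=3: ys[3] = (9+3)%5 = 2 → [0, 1, 3, 2, 0, 3]
j=4: ys[4] = (0+2)%5 = 2 → [0, 1, 3, 2, 2, 3]
j=5: ys[5] = (3+2)%5 = 0 → [0, 1, 3, 2, 2, 0]

0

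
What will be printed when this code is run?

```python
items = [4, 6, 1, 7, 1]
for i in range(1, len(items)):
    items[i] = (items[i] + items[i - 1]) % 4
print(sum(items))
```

i=1: items[1] = (6+4)%4 = 2 → [4, 2, 1, 7, 1]
i=2: items[2] = (1+2)%4 = 3 → [4, 2, 3, 7, 1]
i=3: items[3] = (7+3)%4 = 2 → [4, 2, 3, 2, 1]
i=4: items[4] = (1+2)%4 = 3 → [4, 2, 3, 2, 3]
sum = 14

14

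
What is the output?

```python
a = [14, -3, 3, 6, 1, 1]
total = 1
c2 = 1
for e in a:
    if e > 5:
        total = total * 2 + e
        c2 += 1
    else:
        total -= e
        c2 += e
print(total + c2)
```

e=14: >5, total = 1*2+14 = 16; c2=2
e=-3: not >5, total = 16-(-3) = 19; c2=-1
e=3: not >5, total = 19-3 = 16; c2=2
e=6: >5, total = 16*2+6 = 38; c2=3
e=1: not >5, total = 38-1 = 37; c2=4
e=1: not >5, total = 37-1 = 36; c2=5
total+c2 = 36+5 = 41

41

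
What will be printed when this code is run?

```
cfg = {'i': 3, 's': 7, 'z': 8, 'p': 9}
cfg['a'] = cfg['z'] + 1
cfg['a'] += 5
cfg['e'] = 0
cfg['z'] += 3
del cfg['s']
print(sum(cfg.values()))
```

cfg['a'] = cfg['z']+1 = 9 → {'i': 3, 's': 7, 'z': 8, 'p': 9, 'a': 9}
cfg['a'] = 9+5 = 14 → {'i': 3, 's': 7, 'z': 8, 'p': 9, 'a': 14}
cfg['e'] = 0 → {'i': 3, 's': 7, 'z': 8, 'p': 9, 'a': 14, 'e': 0}
cfg['z'] = 8+3 = 11 → {'i': 3, 's': 7, 'z': 11, 'p': 9, 'a': 14, 'e': 0}
del 's' → {'i': 3, 'z': 11, 'p': 9, 'a': 14, 'e': 0}
sum of values = 37

37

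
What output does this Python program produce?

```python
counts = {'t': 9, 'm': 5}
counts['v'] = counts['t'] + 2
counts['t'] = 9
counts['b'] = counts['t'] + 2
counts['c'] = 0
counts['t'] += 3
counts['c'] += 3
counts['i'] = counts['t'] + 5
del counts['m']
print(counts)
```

counts['v'] = counts['t']+2 = 11 → {'t': 9, 'm': 5, 'v': 11}
counts['t'] = 9 → {'t': 9, 'm': 5, 'v': 11}
counts['b'] = counts['t']+2 = 11 → {'t': 9, 'm': 5, 'v': 11, 'b': 11}
counts['c'] = 0 → {'t': 9, 'm': 5, 'v': 11, 'b': 11, 'c': 0}
counts['t'] = 9+3 = 12 → {'t': 12, 'm': 5, 'v': 11, 'b': 11, 'c': 0}
counts['c'] = 0+3 = 3 → {'t': 12, 'm': 5, 'v': 11, 'b': 11, 'c': 3}
counts['i'] = counts['t']+5 = 17 → {'t': 12, 'm': 5, 'v': 11, 'b': 11, 'c': 3, 'i': 17}
del 'm' → {'t': 12, 'v': 11, 'b': 11, 'c': 3, 'i': 17}

{'t': 12, 'v': 11, 'b': 11, 'c': 3, 'i': 17}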